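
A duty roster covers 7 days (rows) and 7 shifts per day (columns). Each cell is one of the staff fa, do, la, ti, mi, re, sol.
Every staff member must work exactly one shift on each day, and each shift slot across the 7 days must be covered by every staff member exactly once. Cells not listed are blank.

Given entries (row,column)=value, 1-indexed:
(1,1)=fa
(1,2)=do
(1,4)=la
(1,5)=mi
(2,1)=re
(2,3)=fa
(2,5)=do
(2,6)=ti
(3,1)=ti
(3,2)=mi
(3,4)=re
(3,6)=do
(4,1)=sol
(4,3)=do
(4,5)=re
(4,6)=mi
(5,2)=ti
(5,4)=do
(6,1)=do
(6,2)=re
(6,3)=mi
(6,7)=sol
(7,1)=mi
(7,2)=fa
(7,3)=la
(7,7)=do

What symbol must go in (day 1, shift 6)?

Day 3, shift 3: day 3 has {do, ti, mi, re} and shift 3 has {fa, do, la, mi}, leaving only sol.
Day 4, shift 2: day 4 has {do, mi, re, sol} and shift 2 has {fa, do, ti, mi, re}, leaving only la.
Day 2, shift 2: day 2 has {fa, do, ti, re} and shift 2 has {fa, do, la, ti, mi, re}, leaving only sol.
Day 2, shift 4: day 2 has {fa, do, ti, re, sol} and shift 4 has {do, la, re}, leaving only mi.
Day 2, shift 7: day 2 has {fa, do, ti, mi, re, sol} and shift 7 has {do, sol}, leaving only la.
Day 3, shift 7: day 3 has {do, ti, mi, re, sol} and shift 7 has {do, la, sol}, leaving only fa.
Day 3, shift 5: day 3 has {fa, do, ti, mi, re, sol} and shift 5 has {do, mi, re}, leaving only la.
Day 4, shift 7: day 4 has {do, la, mi, re, sol} and shift 7 has {fa, do, la, sol}, leaving only ti.
Day 1, shift 7: day 1 has {fa, do, la, mi} and shift 7 has {fa, do, la, ti, sol}, leaving only re.
Day 1 already has {fa, do, la, mi, re} and shift 6 already has {do, ti, mi}, so day 1, shift 6 must be sol.

sol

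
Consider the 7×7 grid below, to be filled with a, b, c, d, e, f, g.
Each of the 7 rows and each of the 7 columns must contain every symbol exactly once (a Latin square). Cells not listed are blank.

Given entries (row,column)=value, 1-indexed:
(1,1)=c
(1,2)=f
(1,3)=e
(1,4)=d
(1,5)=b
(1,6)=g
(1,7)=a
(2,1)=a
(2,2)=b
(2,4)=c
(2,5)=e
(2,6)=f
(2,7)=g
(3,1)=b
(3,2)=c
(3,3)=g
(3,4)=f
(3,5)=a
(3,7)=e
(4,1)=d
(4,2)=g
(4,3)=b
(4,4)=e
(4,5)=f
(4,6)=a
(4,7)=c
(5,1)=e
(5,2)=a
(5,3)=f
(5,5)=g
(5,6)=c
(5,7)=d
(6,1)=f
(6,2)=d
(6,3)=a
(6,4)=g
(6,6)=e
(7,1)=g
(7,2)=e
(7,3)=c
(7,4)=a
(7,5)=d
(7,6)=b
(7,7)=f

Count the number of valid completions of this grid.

1

Row 2, column 3: eliminating its row and column leaves {d}.
Row 3, column 6: eliminating its row and column leaves {d}.
Row 5, column 4: eliminating its row and column leaves {b}.
Row 6, column 5: eliminating its row and column leaves {c}.
Row 6, column 7: eliminating its row and column leaves {b}.
Only one assignment across all blanks avoids any row or column repeat, giving 1 completion.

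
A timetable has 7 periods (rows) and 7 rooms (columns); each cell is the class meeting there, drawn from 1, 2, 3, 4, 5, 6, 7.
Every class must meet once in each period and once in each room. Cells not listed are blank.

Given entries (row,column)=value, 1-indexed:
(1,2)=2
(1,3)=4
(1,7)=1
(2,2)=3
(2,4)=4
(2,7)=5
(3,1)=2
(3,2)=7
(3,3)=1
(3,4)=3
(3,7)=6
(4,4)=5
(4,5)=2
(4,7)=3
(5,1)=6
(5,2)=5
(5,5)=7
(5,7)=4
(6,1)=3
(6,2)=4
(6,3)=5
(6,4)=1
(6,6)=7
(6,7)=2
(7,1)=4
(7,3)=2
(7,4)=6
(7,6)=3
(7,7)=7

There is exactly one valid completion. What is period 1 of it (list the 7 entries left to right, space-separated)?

Period 1, room 4: period 1 has {1, 2, 4} and room 4 has {1, 3, 4, 5, 6}, leaving only 7.
Period 1, room 1: period 1 has {1, 2, 4, 7} and room 1 has {2, 3, 4, 6}, leaving only 5.
Period 1, room 6: period 1 has {1, 2, 4, 5, 7} and room 6 has {3, 7}, leaving only 6.
Period 1, room 5: period 1 has {1, 2, 4, 5, 6, 7} and room 5 has {2, 7}, leaving only 3.
So period 1 reads: 5 2 4 7 3 6 1.

5 2 4 7 3 6 1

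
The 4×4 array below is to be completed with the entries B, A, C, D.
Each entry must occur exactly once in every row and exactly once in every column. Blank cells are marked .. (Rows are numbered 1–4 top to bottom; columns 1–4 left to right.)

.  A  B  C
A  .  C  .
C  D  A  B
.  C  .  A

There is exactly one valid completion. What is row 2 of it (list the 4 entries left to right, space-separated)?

Row 2, column 2: row 2 has {A, C} and column 2 has {A, C, D}, leaving only B.
Row 2, column 4: row 2 has {B, A, C} and column 4 has {B, A, C}, leaving only D.
So row 2 reads: A B C D.

A B C D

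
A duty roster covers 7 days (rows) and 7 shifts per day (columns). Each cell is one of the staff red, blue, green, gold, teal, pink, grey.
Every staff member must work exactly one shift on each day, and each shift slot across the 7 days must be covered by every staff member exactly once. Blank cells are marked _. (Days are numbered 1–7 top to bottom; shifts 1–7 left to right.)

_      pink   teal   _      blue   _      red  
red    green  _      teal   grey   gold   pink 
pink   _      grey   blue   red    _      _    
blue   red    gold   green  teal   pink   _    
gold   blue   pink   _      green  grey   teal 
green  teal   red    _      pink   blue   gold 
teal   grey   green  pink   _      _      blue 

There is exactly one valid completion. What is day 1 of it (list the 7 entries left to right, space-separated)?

Day 1, shift 1: day 1 has {red, blue, teal, pink} and shift 1 has {red, blue, green, gold, teal, pink}, leaving only grey.
Day 1, shift 4: day 1 has {red, blue, teal, pink, grey} and shift 4 has {blue, green, teal, pink}, leaving only gold.
Day 1, shift 6: day 1 has {red, blue, gold, teal, pink, grey} and shift 6 has {blue, gold, pink, grey}, leaving only green.
So day 1 reads: grey pink teal gold blue green red.

grey pink teal gold blue green red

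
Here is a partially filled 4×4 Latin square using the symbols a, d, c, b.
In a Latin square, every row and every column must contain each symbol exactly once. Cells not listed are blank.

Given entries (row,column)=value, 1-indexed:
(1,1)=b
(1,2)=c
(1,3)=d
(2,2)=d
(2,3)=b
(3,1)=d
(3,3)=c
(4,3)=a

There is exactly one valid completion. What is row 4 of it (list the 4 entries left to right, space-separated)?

Row 4, column 1: row 4 has {a} and column 1 has {d, b}, leaving only c.
Row 4, column 2: row 4 has {a, c} and column 2 has {d, c}, leaving only b.
Row 4, column 4: row 4 has {a, c, b} and column 4 has {}, leaving only d.
So row 4 reads: c b a d.

c b a d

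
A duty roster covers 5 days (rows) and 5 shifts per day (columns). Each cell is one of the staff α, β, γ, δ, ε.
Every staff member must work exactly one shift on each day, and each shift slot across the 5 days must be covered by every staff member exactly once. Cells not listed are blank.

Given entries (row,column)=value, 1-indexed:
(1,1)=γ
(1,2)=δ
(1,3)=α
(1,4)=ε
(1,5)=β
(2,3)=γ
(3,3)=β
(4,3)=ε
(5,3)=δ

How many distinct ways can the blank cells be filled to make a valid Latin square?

56

Day 2, shift 1: eliminating its day and shift leaves {α, β, δ, ε}.
Day 2, shift 2: eliminating its day and shift leaves {α, β, ε}.
Day 2, shift 4: eliminating its day and shift leaves {α, β, δ}.
Day 2, shift 5: eliminating its day and shift leaves {α, δ, ε}.
Day 3, shift 1: eliminating its day and shift leaves {α, δ, ε}.
Day 3, shift 2: eliminating its day and shift leaves {α, γ, ε}.
Day 3, shift 4: eliminating its day and shift leaves {α, γ, δ}.
Day 3, shift 5: eliminating its day and shift leaves {α, γ, δ, ε}.
Day 4, shift 1: eliminating its day and shift leaves {α, β, δ}.
Day 4, shift 2: eliminating its day and shift leaves {α, β, γ}.
Day 4, shift 4: eliminating its day and shift leaves {α, β, γ, δ}.
Day 4, shift 5: eliminating its day and shift leaves {α, γ, δ}.
Day 5, shift 1: eliminating its day and shift leaves {α, β, ε}.
Day 5, shift 2: eliminating its day and shift leaves {α, β, γ, ε}.
Day 5, shift 4: eliminating its day and shift leaves {α, β, γ}.
Day 5, shift 5: eliminating its day and shift leaves {α, γ, ε}.
Enumerating the assignments across these blanks that avoid any day or shift repeat gives 56 completions.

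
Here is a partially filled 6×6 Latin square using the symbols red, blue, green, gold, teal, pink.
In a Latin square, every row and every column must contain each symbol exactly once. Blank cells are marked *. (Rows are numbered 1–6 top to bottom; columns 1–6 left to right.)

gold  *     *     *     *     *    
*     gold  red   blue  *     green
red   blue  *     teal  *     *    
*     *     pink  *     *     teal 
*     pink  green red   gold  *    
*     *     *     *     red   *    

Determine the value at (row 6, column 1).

Row 3, column 3: row 3 has {red, blue, teal} and column 3 has {red, green, pink}, leaving only gold.
Row 3, column 6: row 3 has {red, blue, gold, teal} and column 6 has {green, teal}, leaving only pink.
Row 3, column 5: row 3 has {red, blue, gold, teal, pink} and column 5 has {red, gold}, leaving only green.
Row 4, column 5: row 4 has {teal, pink} and column 5 has {red, green, gold}, leaving only blue.
Row 4, column 1: row 4 has {blue, teal, pink} and column 1 has {red, gold}, leaving only green.
Row 4, column 2: row 4 has {blue, green, teal, pink} and column 2 has {blue, gold, pink}, leaving only red.
Row 4, column 4: row 4 has {red, blue, green, teal, pink} and column 4 has {red, blue, teal}, leaving only gold.
Row 5, column 6: row 5 has {red, green, gold, pink} and column 6 has {green, teal, pink}, leaving only blue.
Row 1, column 6: row 1 has {gold} and column 6 has {blue, green, teal, pink}, leaving only red.
Row 5, column 1: row 5 has {red, blue, green, gold, pink} and column 1 has {red, green, gold}, leaving only teal.
Row 2, column 1: row 2 has {red, blue, green, gold} and column 1 has {red, green, gold, teal}, leaving only pink.
Row 6 already has {red} and column 1 already has {red, green, gold, teal, pink}, so row 6, column 1 must be blue.

blue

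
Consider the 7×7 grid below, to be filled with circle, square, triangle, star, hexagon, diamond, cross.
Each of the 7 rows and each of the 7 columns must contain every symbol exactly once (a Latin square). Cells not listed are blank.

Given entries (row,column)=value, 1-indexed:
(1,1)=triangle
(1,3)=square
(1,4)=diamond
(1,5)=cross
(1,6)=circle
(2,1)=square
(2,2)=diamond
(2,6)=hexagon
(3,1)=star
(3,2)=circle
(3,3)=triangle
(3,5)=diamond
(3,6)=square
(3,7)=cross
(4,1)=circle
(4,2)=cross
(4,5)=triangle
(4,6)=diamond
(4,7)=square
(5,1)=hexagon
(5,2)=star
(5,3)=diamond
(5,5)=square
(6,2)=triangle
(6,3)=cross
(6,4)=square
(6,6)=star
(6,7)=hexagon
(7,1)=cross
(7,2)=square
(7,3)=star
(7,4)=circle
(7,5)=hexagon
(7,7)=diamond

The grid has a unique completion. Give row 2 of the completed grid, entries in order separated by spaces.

Row 2, column 3: row 2 has {square, hexagon, diamond} and column 3 has {square, triangle, star, diamond, cross}, leaving only circle.
Row 2, column 5: row 2 has {circle, square, hexagon, diamond} and column 5 has {square, triangle, hexagon, diamond, cross}, leaving only star.
Row 2, column 7: row 2 has {circle, square, star, hexagon, diamond} and column 7 has {square, hexagon, diamond, cross}, leaving only triangle.
Row 2, column 4: row 2 has {circle, square, triangle, star, hexagon, diamond} and column 4 has {circle, square, diamond}, leaving only cross.
So row 2 reads: square diamond circle cross star hexagon triangle.

square diamond circle cross star hexagon triangle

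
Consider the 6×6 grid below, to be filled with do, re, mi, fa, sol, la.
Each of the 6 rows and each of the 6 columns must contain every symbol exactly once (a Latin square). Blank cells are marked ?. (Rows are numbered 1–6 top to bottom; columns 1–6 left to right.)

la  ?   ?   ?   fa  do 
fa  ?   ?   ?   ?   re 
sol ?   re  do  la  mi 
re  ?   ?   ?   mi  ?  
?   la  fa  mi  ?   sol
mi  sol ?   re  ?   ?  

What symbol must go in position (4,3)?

sol

Row 1, column 4: row 1 has {do, fa, la} and column 4 has {do, re, mi}, leaving only sol.
Row 1, column 3: row 1 has {do, fa, sol, la} and column 3 has {re, fa}, leaving only mi.
Row 1, column 2: row 1 has {do, mi, fa, sol, la} and column 2 has {sol, la}, leaving only re.
Row 2, column 4: row 2 has {re, fa} and column 4 has {do, re, mi, sol}, leaving only la.
Row 3, column 2: row 3 has {do, re, mi, sol, la} and column 2 has {re, sol, la}, leaving only fa.
Row 4, column 2: row 4 has {re, mi} and column 2 has {re, fa, sol, la}, leaving only do.
Row 2, column 2: row 2 has {re, fa, la} and column 2 has {do, re, fa, sol, la}, leaving only mi.
Row 4, column 4: row 4 has {do, re, mi} and column 4 has {do, re, mi, sol, la}, leaving only fa.
Row 4, column 6: row 4 has {do, re, mi, fa} and column 6 has {do, re, mi, sol}, leaving only la.
Row 4 already has {do, re, mi, fa, la} and column 3 already has {re, mi, fa}, so row 4, column 3 must be sol.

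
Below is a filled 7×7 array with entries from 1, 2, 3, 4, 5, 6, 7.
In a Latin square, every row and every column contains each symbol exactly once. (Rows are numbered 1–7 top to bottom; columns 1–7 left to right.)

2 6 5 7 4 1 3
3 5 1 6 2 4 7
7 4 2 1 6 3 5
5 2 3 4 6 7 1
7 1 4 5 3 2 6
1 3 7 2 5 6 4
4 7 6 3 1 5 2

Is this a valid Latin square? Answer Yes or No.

Every row is a permutation, but column 1 contains 7 twice (at rows 3 and 5).

No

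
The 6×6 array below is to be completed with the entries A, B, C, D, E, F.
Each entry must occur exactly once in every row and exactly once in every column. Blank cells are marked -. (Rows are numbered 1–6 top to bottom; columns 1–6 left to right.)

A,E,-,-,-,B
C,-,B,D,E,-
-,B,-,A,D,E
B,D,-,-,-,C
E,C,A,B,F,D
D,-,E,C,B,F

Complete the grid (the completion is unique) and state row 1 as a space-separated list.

A E D F C B

Row 1, column 4: row 1 has {A, B, E} and column 4 has {A, B, C, D}, leaving only F.
Row 1, column 5: row 1 has {A, B, E, F} and column 5 has {B, D, E, F}, leaving only C.
Row 1, column 3: row 1 has {A, B, C, E, F} and column 3 has {A, B, E}, leaving only D.
So row 1 reads: A E D F C B.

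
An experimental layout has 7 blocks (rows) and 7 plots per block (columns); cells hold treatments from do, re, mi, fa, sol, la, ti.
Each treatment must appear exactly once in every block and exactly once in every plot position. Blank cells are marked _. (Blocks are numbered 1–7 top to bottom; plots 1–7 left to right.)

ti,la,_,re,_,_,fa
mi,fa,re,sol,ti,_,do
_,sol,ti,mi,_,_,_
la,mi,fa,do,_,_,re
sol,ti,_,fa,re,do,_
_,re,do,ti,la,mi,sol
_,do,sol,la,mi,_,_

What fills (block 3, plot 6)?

Block 1, plot 3: block 1 has {re, fa, la, ti} and plot 3 has {do, re, fa, sol, ti}, leaving only mi.
Block 1, plot 6: block 1 has {re, mi, fa, la, ti} and plot 6 has {do, mi}, leaving only sol.
Block 1, plot 5: block 1 has {re, mi, fa, sol, la, ti} and plot 5 has {re, mi, la, ti}, leaving only do.
Block 2, plot 6: block 2 has {do, re, mi, fa, sol, ti} and plot 6 has {do, mi, sol}, leaving only la.
Block 3, plot 5: block 3 has {mi, sol, ti} and plot 5 has {do, re, mi, la, ti}, leaving only fa.
Block 3 already has {mi, fa, sol, ti} and plot 6 already has {do, mi, sol, la}, so block 3, plot 6 must be re.

re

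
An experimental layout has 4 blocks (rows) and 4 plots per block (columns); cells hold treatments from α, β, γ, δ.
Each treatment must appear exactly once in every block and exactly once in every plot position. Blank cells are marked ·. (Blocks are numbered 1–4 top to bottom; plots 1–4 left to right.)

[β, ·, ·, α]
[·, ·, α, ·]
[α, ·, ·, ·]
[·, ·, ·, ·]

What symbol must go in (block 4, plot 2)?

α

Block 4, plot 2 is narrowed to {α, β, γ, δ}.
If it were β, propagating the remaining blanks reaches a contradiction.
If it were γ, then block 3, plot 2 would be left with no valid symbol.
If it were δ, then block 3, plot 2 would be left with no valid symbol.
So block 4, plot 2 must be α.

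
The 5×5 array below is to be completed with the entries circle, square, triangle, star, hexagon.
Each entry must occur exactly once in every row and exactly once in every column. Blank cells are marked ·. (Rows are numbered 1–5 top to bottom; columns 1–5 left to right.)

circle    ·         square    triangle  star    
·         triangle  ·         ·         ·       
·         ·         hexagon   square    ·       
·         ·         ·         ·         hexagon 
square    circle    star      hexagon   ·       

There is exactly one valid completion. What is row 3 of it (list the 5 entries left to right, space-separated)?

triangle star hexagon square circle

Row 3, column 2: row 3 has {square, hexagon} and column 2 has {circle, triangle}, leaving only star.
Row 3, column 1: row 3 has {square, star, hexagon} and column 1 has {circle, square}, leaving only triangle.
Row 3, column 5: row 3 has {square, triangle, star, hexagon} and column 5 has {star, hexagon}, leaving only circle.
So row 3 reads: triangle star hexagon square circle.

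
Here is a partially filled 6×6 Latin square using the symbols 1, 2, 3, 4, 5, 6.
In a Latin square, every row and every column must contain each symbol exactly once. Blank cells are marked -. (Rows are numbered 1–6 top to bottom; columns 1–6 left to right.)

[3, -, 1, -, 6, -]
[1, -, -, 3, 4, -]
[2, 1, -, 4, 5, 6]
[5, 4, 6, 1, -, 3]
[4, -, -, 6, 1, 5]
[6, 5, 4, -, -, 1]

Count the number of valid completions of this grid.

Row 1, column 2: eliminating its row and column leaves {2}.
Row 1, column 4: eliminating its row and column leaves {2, 5}.
Row 1, column 6: eliminating its row and column leaves {2, 4}.
Row 2, column 2: eliminating its row and column leaves {2, 6}.
Row 2, column 3: eliminating its row and column leaves {2, 5}.
Row 2, column 6: eliminating its row and column leaves {2}.
Row 3, column 3: eliminating its row and column leaves {3}.
Row 4, column 5: eliminating its row and column leaves {2}.
Row 5, column 2: eliminating its row and column leaves {2, 3}.
Row 5, column 3: eliminating its row and column leaves {2, 3}.
Row 6, column 4: eliminating its row and column leaves {2}.
Row 6, column 5: eliminating its row and column leaves {2, 3}.
Only one assignment across all blanks avoids any row or column repeat, giving 1 completion.

1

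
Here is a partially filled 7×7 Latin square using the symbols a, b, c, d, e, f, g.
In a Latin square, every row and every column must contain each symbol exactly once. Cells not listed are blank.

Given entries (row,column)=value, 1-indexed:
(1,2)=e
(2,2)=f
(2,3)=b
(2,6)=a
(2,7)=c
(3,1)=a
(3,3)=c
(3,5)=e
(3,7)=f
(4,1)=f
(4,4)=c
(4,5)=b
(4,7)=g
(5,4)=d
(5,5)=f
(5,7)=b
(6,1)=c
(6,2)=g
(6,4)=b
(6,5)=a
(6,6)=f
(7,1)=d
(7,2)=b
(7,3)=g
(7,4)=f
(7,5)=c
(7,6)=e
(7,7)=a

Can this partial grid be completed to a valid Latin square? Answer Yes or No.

Yes

No row or column among the givens repeats a symbol, and propagating forced cells runs into no contradiction.
One valid completion exists (for instance, b e f a g c d / g f b e d a c / a d c g e b f / f a e c b d g / e c a d f g b / c g d b a f e / d b g f c e a).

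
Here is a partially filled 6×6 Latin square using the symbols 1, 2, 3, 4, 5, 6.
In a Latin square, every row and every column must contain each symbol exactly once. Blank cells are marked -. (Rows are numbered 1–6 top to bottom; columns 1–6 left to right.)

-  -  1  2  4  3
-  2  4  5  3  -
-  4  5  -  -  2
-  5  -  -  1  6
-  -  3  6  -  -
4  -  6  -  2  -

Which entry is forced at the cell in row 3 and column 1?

Row 1, column 2: row 1 has {1, 2, 3, 4} and column 2 has {2, 4, 5}, leaving only 6.
Row 1, column 1: row 1 has {1, 2, 3, 4, 6} and column 1 has {4}, leaving only 5.
Row 2, column 6: row 2 has {2, 3, 4, 5} and column 6 has {2, 3, 6}, leaving only 1.
Row 2, column 1: row 2 has {1, 2, 3, 4, 5} and column 1 has {4, 5}, leaving only 6.
Row 3, column 5: row 3 has {2, 4, 5} and column 5 has {1, 2, 3, 4}, leaving only 6.
Row 4, column 3: row 4 has {1, 5, 6} and column 3 has {1, 3, 4, 5, 6}, leaving only 2.
Row 4, column 1: row 4 has {1, 2, 5, 6} and column 1 has {4, 5, 6}, leaving only 3.
Row 3 already has {2, 4, 5, 6} and column 1 already has {3, 4, 5, 6}, so row 3, column 1 must be 1.

1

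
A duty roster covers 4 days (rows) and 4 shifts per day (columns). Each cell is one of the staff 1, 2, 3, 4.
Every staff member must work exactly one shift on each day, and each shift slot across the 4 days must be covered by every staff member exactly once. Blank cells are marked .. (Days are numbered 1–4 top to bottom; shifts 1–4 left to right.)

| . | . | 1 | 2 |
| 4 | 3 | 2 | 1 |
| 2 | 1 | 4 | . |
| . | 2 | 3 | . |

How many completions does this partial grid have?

Day 1, shift 1: eliminating its day and shift leaves {3}.
Day 1, shift 2: eliminating its day and shift leaves {4}.
Day 3, shift 4: eliminating its day and shift leaves {3}.
Day 4, shift 1: eliminating its day and shift leaves {1}.
Day 4, shift 4: eliminating its day and shift leaves {4}.
Only one assignment across all blanks avoids any day or shift repeat, giving 1 completion.

1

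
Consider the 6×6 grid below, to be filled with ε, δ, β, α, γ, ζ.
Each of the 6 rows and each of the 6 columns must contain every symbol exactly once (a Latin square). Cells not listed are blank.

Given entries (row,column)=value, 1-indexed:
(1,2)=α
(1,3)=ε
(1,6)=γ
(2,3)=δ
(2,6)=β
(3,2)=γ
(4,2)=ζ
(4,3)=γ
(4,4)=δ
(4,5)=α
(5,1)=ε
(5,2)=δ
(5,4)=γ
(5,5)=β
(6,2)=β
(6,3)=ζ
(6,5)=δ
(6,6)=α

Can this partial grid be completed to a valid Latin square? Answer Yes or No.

Yes

No row or column among the givens repeats a symbol, and propagating forced cells runs into no contradiction.
One valid completion exists (for instance, δ α ε β ζ γ / α ε δ ζ γ β / ζ γ β α ε δ / β ζ γ δ α ε / ε δ α γ β ζ / γ β ζ ε δ α).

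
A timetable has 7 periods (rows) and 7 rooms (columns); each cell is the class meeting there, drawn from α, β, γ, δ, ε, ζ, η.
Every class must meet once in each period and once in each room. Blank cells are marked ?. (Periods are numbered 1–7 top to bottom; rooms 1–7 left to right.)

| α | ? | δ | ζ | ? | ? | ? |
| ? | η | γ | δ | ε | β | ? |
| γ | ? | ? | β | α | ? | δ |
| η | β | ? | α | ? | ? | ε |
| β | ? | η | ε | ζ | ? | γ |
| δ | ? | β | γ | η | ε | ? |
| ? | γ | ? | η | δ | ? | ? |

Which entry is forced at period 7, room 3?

α

Period 1, room 2: period 1 has {α, δ, ζ} and room 2 has {β, γ, η}, leaving only ε.
Period 2, room 1: period 2 has {β, γ, δ, ε, η} and room 1 has {α, β, γ, δ, η}, leaving only ζ.
Period 2, room 7: period 2 has {β, γ, δ, ε, ζ, η} and room 7 has {γ, δ, ε}, leaving only α.
Period 3, room 2: period 3 has {α, β, γ, δ} and room 2 has {β, γ, ε, η}, leaving only ζ.
Period 3, room 3: period 3 has {α, β, γ, δ, ζ} and room 3 has {β, γ, δ, η}, leaving only ε.
Period 3, room 6: period 3 has {α, β, γ, δ, ε, ζ} and room 6 has {β, ε}, leaving only η.
Period 1, room 6: period 1 has {α, δ, ε, ζ} and room 6 has {β, ε, η}, leaving only γ.
Period 1, room 5: period 1 has {α, γ, δ, ε, ζ} and room 5 has {α, δ, ε, ζ, η}, leaving only β.
Period 1, room 7: period 1 has {α, β, γ, δ, ε, ζ} and room 7 has {α, γ, δ, ε}, leaving only η.
Period 4, room 3: period 4 has {α, β, ε, η} and room 3 has {β, γ, δ, ε, η}, leaving only ζ.
Period 7 already has {γ, δ, η} and room 3 already has {β, γ, δ, ε, ζ, η}, so period 7, room 3 must be α.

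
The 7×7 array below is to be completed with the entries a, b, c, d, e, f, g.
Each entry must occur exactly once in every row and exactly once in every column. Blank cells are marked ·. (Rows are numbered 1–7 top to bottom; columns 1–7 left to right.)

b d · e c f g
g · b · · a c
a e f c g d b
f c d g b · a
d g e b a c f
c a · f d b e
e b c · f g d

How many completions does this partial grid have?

1

Row 1, column 3: eliminating its row and column leaves {a}.
Row 2, column 2: eliminating its row and column leaves {f}.
Row 2, column 4: eliminating its row and column leaves {d}.
Row 2, column 5: eliminating its row and column leaves {e}.
Row 4, column 6: eliminating its row and column leaves {e}.
Row 6, column 3: eliminating its row and column leaves {g}.
Row 7, column 4: eliminating its row and column leaves {a}.
Only one assignment across all blanks avoids any row or column repeat, giving 1 completion.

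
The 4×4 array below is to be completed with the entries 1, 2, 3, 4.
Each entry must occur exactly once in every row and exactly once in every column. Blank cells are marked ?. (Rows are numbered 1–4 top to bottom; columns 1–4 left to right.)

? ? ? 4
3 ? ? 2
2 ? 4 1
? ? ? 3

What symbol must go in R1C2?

2

Row 1, column 1: row 1 has {4} and column 1 has {2, 3}, leaving only 1.
Row 2, column 3: row 2 has {2, 3} and column 3 has {4}, leaving only 1.
Row 2, column 2: row 2 has {1, 2, 3} and column 2 has {}, leaving only 4.
Row 3, column 2: row 3 has {1, 2, 4} and column 2 has {4}, leaving only 3.
Row 1 already has {1, 4} and column 2 already has {3, 4}, so row 1, column 2 must be 2.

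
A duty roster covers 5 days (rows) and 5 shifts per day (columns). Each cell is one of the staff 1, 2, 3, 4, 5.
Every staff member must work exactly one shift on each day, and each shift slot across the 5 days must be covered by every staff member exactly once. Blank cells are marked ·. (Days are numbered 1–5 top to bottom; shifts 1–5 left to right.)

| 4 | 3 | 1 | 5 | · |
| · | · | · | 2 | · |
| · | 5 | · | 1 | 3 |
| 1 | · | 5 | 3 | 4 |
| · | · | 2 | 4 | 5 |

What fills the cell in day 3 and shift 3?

4

Day 3 already has {1, 3, 5} and shift 3 already has {1, 2, 5}, so day 3, shift 3 must be 4.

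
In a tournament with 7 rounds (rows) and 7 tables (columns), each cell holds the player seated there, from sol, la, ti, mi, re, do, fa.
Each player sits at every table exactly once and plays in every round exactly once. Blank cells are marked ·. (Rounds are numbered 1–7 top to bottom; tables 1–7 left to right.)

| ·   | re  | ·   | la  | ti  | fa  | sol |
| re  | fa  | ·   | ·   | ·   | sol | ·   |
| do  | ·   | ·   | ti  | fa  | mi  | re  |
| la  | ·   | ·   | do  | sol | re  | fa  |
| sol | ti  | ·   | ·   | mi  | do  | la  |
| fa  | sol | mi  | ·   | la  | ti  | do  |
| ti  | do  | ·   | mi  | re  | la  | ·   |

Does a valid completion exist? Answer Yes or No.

No

Round 2, table 4: round 2 together with table 4 already contain {sol, la, ti, mi, re, do, fa} — every symbol — so nothing can go there. The grid has no valid completion.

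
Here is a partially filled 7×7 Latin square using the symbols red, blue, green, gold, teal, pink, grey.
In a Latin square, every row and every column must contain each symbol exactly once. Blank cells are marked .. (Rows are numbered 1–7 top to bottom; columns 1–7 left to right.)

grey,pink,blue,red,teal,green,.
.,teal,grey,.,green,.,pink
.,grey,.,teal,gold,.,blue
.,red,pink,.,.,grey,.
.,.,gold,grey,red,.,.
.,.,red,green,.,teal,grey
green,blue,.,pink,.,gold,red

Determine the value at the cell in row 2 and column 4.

blue

Row 1, column 7: row 1 has {red, blue, green, teal, pink, grey} and column 7 has {red, blue, pink, grey}, leaving only gold.
Row 3, column 3: row 3 has {blue, gold, teal, grey} and column 3 has {red, blue, gold, pink, grey}, leaving only green.
Row 4, column 5: row 4 has {red, pink, grey} and column 5 has {red, green, gold, teal}, leaving only blue.
Row 4, column 4: row 4 has {red, blue, pink, grey} and column 4 has {red, green, teal, pink, grey}, leaving only gold.
Row 2 already has {green, teal, pink, grey} and column 4 already has {red, green, gold, teal, pink, grey}, so row 2, column 4 must be blue.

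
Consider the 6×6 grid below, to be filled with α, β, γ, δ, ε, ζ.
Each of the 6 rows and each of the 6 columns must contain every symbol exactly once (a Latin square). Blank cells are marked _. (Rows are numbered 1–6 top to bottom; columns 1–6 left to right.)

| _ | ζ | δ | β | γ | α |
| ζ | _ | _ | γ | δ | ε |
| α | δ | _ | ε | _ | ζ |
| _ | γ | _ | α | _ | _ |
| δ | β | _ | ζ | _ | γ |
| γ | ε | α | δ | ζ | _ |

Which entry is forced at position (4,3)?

ζ

Row 1, column 1: row 1 has {α, β, γ, δ, ζ} and column 1 has {α, γ, δ, ζ}, leaving only ε.
Row 2, column 2: row 2 has {γ, δ, ε, ζ} and column 2 has {β, γ, δ, ε, ζ}, leaving only α.
Row 2, column 3: row 2 has {α, γ, δ, ε, ζ} and column 3 has {α, δ}, leaving only β.
Row 3, column 3: row 3 has {α, δ, ε, ζ} and column 3 has {α, β, δ}, leaving only γ.
Row 3, column 5: row 3 has {α, γ, δ, ε, ζ} and column 5 has {γ, δ, ζ}, leaving only β.
Row 4, column 1: row 4 has {α, γ} and column 1 has {α, γ, δ, ε, ζ}, leaving only β.
Row 4, column 5: row 4 has {α, β, γ} and column 5 has {β, γ, δ, ζ}, leaving only ε.
Row 4 already has {α, β, γ, ε} and column 3 already has {α, β, γ, δ}, so row 4, column 3 must be ζ.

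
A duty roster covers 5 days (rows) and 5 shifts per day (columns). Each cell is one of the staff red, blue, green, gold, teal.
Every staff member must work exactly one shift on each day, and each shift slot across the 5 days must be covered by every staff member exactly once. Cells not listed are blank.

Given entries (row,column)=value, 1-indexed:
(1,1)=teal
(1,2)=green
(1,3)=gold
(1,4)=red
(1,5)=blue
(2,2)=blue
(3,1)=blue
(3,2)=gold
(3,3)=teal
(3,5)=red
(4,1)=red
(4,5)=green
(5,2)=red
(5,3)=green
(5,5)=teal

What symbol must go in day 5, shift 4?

blue

Day 2, shift 3: day 2 has {blue} and shift 3 has {green, gold, teal}, leaving only red.
Day 2, shift 5: day 2 has {red, blue} and shift 5 has {red, blue, green, teal}, leaving only gold.
Day 2, shift 1: day 2 has {red, blue, gold} and shift 1 has {red, blue, teal}, leaving only green.
Day 2, shift 4: day 2 has {red, blue, green, gold} and shift 4 has {red}, leaving only teal.
Day 3, shift 4: day 3 has {red, blue, gold, teal} and shift 4 has {red, teal}, leaving only green.
Day 4, shift 2: day 4 has {red, green} and shift 2 has {red, blue, green, gold}, leaving only teal.
Day 4, shift 3: day 4 has {red, green, teal} and shift 3 has {red, green, gold, teal}, leaving only blue.
Day 4, shift 4: day 4 has {red, blue, green, teal} and shift 4 has {red, green, teal}, leaving only gold.
Day 5 already has {red, green, teal} and shift 4 already has {red, green, gold, teal}, so day 5, shift 4 must be blue.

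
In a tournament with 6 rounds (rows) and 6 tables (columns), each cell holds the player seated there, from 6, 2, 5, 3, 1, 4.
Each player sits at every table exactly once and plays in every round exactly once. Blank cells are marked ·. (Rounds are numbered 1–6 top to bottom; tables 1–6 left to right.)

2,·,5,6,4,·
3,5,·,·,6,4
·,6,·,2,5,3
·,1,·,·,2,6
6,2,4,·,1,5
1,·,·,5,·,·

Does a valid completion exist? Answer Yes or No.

Yes

No round or table among the givens repeats a symbol, and propagating forced cells runs into no contradiction.
One valid completion exists (for instance, 2 3 5 6 4 1 / 3 5 2 1 6 4 / 4 6 1 2 5 3 / 5 1 3 4 2 6 / 6 2 4 3 1 5 / 1 4 6 5 3 2).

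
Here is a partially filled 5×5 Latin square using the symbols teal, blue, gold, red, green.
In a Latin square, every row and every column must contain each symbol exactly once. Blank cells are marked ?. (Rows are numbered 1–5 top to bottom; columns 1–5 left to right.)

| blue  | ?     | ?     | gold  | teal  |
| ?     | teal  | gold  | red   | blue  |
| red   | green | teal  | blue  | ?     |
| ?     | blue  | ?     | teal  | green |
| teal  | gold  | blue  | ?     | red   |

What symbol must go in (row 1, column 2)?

red

Row 1 already has {teal, blue, gold} and column 2 already has {teal, blue, gold, green}, so row 1, column 2 must be red.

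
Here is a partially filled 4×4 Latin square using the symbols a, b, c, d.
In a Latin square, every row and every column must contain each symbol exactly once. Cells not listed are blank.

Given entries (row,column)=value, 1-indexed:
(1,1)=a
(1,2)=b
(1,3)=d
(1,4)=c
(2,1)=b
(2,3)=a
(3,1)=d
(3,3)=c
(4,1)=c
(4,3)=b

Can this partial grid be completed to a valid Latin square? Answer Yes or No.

Yes

No row or column among the givens repeats a symbol, and propagating forced cells runs into no contradiction.
One valid completion exists (for instance, a b d c / b c a d / d a c b / c d b a).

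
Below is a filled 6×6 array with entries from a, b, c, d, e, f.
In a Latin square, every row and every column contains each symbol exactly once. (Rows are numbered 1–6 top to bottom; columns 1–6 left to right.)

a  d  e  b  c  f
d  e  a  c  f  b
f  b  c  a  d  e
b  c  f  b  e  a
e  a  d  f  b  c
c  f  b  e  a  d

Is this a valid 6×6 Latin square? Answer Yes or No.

Column 4 contains b twice (at rows 1 and 4), so it is not a permutation.

No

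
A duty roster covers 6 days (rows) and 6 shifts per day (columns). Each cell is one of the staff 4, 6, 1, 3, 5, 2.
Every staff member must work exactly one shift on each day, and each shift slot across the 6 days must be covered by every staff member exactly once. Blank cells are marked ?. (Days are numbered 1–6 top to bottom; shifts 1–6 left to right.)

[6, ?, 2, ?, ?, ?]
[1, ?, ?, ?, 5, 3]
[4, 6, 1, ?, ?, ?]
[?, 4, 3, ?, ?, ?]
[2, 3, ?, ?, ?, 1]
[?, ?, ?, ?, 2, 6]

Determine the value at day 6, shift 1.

Day 2, shift 2: day 2 has {1, 3, 5} and shift 2 has {4, 6, 3}, leaving only 2.
Day 3, shift 5: day 3 has {4, 6, 1} and shift 5 has {5, 2}, leaving only 3.
Day 4, shift 1: day 4 has {4, 3} and shift 1 has {4, 6, 1, 2}, leaving only 5.
Day 6 already has {6, 2} and shift 1 already has {4, 6, 1, 5, 2}, so day 6, shift 1 must be 3.

3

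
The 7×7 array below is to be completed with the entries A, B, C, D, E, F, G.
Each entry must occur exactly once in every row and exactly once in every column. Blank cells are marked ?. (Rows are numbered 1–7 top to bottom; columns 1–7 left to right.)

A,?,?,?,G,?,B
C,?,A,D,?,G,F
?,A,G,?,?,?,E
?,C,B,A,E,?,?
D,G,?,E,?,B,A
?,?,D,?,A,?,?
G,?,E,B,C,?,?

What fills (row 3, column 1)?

B

Row 2, column 5: row 2 has {A, C, D, F, G} and column 5 has {A, C, E, G}, leaving only B.
Row 2, column 2: row 2 has {A, B, C, D, F, G} and column 2 has {A, C, G}, leaving only E.
Row 4, column 1: row 4 has {A, B, C, E} and column 1 has {A, C, D, G}, leaving only F.
Row 3 already has {A, E, G} and column 1 already has {A, C, D, F, G}, so row 3, column 1 must be B.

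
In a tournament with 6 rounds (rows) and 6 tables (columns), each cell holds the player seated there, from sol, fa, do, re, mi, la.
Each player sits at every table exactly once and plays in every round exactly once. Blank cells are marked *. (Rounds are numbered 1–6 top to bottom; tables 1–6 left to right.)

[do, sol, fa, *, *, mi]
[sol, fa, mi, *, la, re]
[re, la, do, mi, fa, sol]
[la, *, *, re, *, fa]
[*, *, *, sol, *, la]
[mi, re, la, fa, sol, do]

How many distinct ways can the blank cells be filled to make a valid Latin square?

Round 1, table 4: eliminating its round and table leaves {la}.
Round 1, table 5: eliminating its round and table leaves {re}.
Round 2, table 4: eliminating its round and table leaves {do}.
Round 4, table 2: eliminating its round and table leaves {do, mi}.
Round 4, table 3: eliminating its round and table leaves {sol}.
Round 4, table 5: eliminating its round and table leaves {do, mi}.
Round 5, table 1: eliminating its round and table leaves {fa}.
Round 5, table 2: eliminating its round and table leaves {do, mi}.
Round 5, table 3: eliminating its round and table leaves {re}.
Round 5, table 5: eliminating its round and table leaves {do, re, mi}.
Enumerating the assignments across these blanks that avoid any round or table repeat gives 2 completions.

2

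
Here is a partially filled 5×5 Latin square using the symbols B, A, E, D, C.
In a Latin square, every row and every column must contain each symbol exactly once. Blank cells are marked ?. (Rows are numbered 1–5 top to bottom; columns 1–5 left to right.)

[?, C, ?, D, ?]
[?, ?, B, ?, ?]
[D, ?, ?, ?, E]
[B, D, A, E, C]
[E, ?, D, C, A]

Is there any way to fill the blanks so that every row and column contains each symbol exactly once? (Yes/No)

Yes

No row or column among the givens repeats a symbol, and propagating forced cells runs into no contradiction.
One valid completion exists (for instance, A C E D B / C E B A D / D A C B E / B D A E C / E B D C A).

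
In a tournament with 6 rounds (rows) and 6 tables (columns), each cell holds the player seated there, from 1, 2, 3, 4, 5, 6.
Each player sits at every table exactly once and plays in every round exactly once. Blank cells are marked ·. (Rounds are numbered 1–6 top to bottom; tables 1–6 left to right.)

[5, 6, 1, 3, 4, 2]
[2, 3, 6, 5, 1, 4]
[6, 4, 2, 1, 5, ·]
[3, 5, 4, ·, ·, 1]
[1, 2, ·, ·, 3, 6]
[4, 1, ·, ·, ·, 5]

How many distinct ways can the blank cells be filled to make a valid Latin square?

2

Round 3, table 6: eliminating its round and table leaves {3}.
Round 4, table 4: eliminating its round and table leaves {2, 6}.
Round 4, table 5: eliminating its round and table leaves {2, 6}.
Round 5, table 3: eliminating its round and table leaves {5}.
Round 5, table 4: eliminating its round and table leaves {4}.
Round 6, table 3: eliminating its round and table leaves {3}.
Round 6, table 4: eliminating its round and table leaves {2, 6}.
Round 6, table 5: eliminating its round and table leaves {2, 6}.
Enumerating the assignments across these blanks that avoid any round or table repeat gives 2 completions.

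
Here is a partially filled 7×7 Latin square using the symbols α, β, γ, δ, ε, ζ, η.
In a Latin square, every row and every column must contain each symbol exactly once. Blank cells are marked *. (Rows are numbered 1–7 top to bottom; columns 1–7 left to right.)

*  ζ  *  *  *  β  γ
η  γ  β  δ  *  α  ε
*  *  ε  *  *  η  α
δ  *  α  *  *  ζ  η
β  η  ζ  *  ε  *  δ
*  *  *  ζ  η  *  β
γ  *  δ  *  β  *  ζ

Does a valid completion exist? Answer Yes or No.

No

Row 1, column 3: row 1 has {β, γ, ζ} and column 3 has {α, β, δ, ε, ζ}, so it must be η.
Row 2, column 5: row 2 has {α, β, γ, δ, ε, η} and column 5 has {β, ε, η}, so it must be ζ.
Row 3, column 1: row 3 has {α, ε, η} and column 1 has {β, γ, δ, η}, so it must be ζ.
Row 4, column 5: row 4 has {α, δ, ζ, η} and column 5 has {β, ε, ζ, η}, so it must be γ.
Row 3, column 5: row 3 has {α, ε, ζ, η} and column 5 has {β, γ, ε, ζ, η}, so it must be δ.
Row 1, column 5: row 1 has {β, γ, ζ, η} and column 5 has {β, γ, δ, ε, ζ, η}, so it must be α.
Row 1, column 1: row 1 has {α, β, γ, ζ, η} and column 1 has {β, γ, δ, ζ, η}, so it must be ε.
Now row 1, column 4: row 1 together with column 4 already contain {α, β, γ, δ, ε, ζ, η} — every symbol — so nothing can go there. The grid has no valid completion.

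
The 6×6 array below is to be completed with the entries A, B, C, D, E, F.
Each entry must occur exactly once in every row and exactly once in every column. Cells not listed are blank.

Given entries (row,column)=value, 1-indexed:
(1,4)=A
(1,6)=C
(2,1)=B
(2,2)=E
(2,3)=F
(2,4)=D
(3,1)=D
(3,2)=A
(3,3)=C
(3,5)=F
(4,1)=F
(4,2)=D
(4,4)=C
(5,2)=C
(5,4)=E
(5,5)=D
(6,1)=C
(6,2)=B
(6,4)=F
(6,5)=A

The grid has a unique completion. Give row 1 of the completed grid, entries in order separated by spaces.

E F D A B C

Row 1, column 1: row 1 has {A, C} and column 1 has {B, C, D, F}, leaving only E.
Row 1, column 2: row 1 has {A, C, E} and column 2 has {A, B, C, D, E}, leaving only F.
Row 1, column 5: row 1 has {A, C, E, F} and column 5 has {A, D, F}, leaving only B.
Row 1, column 3: row 1 has {A, B, C, E, F} and column 3 has {C, F}, leaving only D.
So row 1 reads: E F D A B C.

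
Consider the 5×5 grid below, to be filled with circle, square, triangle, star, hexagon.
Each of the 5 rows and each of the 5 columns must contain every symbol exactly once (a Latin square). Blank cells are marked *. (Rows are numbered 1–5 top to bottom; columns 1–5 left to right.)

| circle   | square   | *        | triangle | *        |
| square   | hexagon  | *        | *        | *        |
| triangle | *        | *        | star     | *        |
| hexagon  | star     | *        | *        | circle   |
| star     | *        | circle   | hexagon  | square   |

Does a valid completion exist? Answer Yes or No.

Yes

No row or column among the givens repeats a symbol, and propagating forced cells runs into no contradiction.
One valid completion exists (for instance, circle square hexagon triangle star / square hexagon star circle triangle / triangle circle square star hexagon / hexagon star triangle square circle / star triangle circle hexagon square).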